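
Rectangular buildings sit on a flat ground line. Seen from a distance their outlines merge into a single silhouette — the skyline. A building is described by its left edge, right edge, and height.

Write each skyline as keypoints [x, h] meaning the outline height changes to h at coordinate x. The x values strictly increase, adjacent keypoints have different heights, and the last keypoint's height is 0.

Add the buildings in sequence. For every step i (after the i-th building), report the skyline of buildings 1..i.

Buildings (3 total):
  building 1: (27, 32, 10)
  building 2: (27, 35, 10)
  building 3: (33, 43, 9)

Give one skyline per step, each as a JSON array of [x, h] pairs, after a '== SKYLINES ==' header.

== SKYLINES ==
[[27,10],[32,0]]
[[27,10],[35,0]]
[[27,10],[35,9],[43,0]]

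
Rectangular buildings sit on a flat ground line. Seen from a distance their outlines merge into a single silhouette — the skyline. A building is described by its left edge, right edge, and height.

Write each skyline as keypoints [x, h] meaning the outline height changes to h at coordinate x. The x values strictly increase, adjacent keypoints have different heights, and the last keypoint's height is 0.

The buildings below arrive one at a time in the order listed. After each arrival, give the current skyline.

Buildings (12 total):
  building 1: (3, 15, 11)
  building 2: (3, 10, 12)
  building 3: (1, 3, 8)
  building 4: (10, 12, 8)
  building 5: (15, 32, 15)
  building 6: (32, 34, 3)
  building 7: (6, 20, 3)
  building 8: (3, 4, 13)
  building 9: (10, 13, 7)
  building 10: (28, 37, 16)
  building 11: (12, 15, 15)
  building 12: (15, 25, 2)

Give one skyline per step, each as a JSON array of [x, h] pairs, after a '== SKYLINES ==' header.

== SKYLINES ==
[[3,11],[15,0]]
[[3,12],[10,11],[15,0]]
[[1,8],[3,12],[10,11],[15,0]]
[[1,8],[3,12],[10,11],[15,0]]
[[1,8],[3,12],[10,11],[15,15],[32,0]]
[[1,8],[3,12],[10,11],[15,15],[32,3],[34,0]]
[[1,8],[3,12],[10,11],[15,15],[32,3],[34,0]]
[[1,8],[3,13],[4,12],[10,11],[15,15],[32,3],[34,0]]
[[1,8],[3,13],[4,12],[10,11],[15,15],[32,3],[34,0]]
[[1,8],[3,13],[4,12],[10,11],[15,15],[28,16],[37,0]]
[[1,8],[3,13],[4,12],[10,11],[12,15],[28,16],[37,0]]
[[1,8],[3,13],[4,12],[10,11],[12,15],[28,16],[37,0]]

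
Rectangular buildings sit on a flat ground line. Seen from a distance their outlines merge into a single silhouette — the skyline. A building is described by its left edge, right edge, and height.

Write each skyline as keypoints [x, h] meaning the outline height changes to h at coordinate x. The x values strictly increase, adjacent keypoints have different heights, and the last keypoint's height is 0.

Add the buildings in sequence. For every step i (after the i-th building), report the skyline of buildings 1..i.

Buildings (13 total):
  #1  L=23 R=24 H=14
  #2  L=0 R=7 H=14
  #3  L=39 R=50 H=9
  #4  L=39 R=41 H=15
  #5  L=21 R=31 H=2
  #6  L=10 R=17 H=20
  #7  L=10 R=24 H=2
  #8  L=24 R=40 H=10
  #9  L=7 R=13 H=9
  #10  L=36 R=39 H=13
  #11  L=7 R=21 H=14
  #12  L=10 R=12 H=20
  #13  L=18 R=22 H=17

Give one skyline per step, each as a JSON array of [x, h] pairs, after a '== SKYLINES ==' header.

== SKYLINES ==
[[23,14],[24,0]]
[[0,14],[7,0],[23,14],[24,0]]
[[0,14],[7,0],[23,14],[24,0],[39,9],[50,0]]
[[0,14],[7,0],[23,14],[24,0],[39,15],[41,9],[50,0]]
[[0,14],[7,0],[21,2],[23,14],[24,2],[31,0],[39,15],[41,9],[50,0]]
[[0,14],[7,0],[10,20],[17,0],[21,2],[23,14],[24,2],[31,0],[39,15],[41,9],[50,0]]
[[0,14],[7,0],[10,20],[17,2],[23,14],[24,2],[31,0],[39,15],[41,9],[50,0]]
[[0,14],[7,0],[10,20],[17,2],[23,14],[24,10],[39,15],[41,9],[50,0]]
[[0,14],[7,9],[10,20],[17,2],[23,14],[24,10],[39,15],[41,9],[50,0]]
[[0,14],[7,9],[10,20],[17,2],[23,14],[24,10],[36,13],[39,15],[41,9],[50,0]]
[[0,14],[10,20],[17,14],[21,2],[23,14],[24,10],[36,13],[39,15],[41,9],[50,0]]
[[0,14],[10,20],[17,14],[21,2],[23,14],[24,10],[36,13],[39,15],[41,9],[50,0]]
[[0,14],[10,20],[17,14],[18,17],[22,2],[23,14],[24,10],[36,13],[39,15],[41,9],[50,0]]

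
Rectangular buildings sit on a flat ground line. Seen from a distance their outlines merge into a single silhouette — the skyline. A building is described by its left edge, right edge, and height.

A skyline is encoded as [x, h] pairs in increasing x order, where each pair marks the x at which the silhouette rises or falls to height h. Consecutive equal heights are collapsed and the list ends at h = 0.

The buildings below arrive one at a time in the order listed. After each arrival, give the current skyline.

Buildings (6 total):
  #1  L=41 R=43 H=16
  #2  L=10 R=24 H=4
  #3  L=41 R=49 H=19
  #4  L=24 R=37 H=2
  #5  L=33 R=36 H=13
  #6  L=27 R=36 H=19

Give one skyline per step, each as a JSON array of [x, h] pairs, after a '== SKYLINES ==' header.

== SKYLINES ==
[[41,16],[43,0]]
[[10,4],[24,0],[41,16],[43,0]]
[[10,4],[24,0],[41,19],[49,0]]
[[10,4],[24,2],[37,0],[41,19],[49,0]]
[[10,4],[24,2],[33,13],[36,2],[37,0],[41,19],[49,0]]
[[10,4],[24,2],[27,19],[36,2],[37,0],[41,19],[49,0]]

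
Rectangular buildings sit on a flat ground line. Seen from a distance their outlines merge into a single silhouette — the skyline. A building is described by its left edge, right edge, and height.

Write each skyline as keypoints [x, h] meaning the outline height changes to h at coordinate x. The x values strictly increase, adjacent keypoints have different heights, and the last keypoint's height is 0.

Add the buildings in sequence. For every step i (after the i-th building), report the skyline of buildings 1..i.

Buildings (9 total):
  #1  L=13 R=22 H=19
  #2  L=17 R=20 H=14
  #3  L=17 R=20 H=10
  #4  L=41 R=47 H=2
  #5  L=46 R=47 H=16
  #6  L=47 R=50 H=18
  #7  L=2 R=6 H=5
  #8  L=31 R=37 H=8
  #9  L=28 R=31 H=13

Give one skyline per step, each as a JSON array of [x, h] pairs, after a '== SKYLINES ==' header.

== SKYLINES ==
[[13,19],[22,0]]
[[13,19],[22,0]]
[[13,19],[22,0]]
[[13,19],[22,0],[41,2],[47,0]]
[[13,19],[22,0],[41,2],[46,16],[47,0]]
[[13,19],[22,0],[41,2],[46,16],[47,18],[50,0]]
[[2,5],[6,0],[13,19],[22,0],[41,2],[46,16],[47,18],[50,0]]
[[2,5],[6,0],[13,19],[22,0],[31,8],[37,0],[41,2],[46,16],[47,18],[50,0]]
[[2,5],[6,0],[13,19],[22,0],[28,13],[31,8],[37,0],[41,2],[46,16],[47,18],[50,0]]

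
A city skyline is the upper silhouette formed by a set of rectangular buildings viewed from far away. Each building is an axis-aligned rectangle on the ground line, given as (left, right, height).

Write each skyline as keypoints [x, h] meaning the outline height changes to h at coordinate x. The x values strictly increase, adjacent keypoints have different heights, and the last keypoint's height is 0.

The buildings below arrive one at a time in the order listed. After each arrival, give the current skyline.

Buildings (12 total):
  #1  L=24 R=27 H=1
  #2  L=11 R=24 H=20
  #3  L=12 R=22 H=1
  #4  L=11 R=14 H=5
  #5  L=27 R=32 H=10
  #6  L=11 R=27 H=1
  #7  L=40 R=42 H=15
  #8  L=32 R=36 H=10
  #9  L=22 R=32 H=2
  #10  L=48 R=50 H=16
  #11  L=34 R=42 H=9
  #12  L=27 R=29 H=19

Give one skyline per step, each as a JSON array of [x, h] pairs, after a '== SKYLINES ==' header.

== SKYLINES ==
[[24,1],[27,0]]
[[11,20],[24,1],[27,0]]
[[11,20],[24,1],[27,0]]
[[11,20],[24,1],[27,0]]
[[11,20],[24,1],[27,10],[32,0]]
[[11,20],[24,1],[27,10],[32,0]]
[[11,20],[24,1],[27,10],[32,0],[40,15],[42,0]]
[[11,20],[24,1],[27,10],[36,0],[40,15],[42,0]]
[[11,20],[24,2],[27,10],[36,0],[40,15],[42,0]]
[[11,20],[24,2],[27,10],[36,0],[40,15],[42,0],[48,16],[50,0]]
[[11,20],[24,2],[27,10],[36,9],[40,15],[42,0],[48,16],[50,0]]
[[11,20],[24,2],[27,19],[29,10],[36,9],[40,15],[42,0],[48,16],[50,0]]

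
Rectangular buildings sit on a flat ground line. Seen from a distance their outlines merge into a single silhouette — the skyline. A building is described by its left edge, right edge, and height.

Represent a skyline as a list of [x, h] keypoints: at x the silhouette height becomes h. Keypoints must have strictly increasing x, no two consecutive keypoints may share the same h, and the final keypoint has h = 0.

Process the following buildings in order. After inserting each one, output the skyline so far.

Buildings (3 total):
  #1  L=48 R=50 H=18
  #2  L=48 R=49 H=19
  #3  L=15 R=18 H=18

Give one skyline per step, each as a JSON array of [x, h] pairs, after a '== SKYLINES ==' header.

== SKYLINES ==
[[48,18],[50,0]]
[[48,19],[49,18],[50,0]]
[[15,18],[18,0],[48,19],[49,18],[50,0]]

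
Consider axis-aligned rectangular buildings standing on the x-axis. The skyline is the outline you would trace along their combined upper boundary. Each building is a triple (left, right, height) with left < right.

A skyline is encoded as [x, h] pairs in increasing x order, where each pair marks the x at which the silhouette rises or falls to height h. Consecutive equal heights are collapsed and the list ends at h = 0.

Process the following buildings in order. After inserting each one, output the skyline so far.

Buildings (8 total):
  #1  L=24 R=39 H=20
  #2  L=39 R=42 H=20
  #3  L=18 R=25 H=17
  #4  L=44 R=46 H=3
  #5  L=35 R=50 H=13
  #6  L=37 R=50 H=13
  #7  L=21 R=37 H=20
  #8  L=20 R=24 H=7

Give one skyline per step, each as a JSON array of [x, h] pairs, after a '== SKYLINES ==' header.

== SKYLINES ==
[[24,20],[39,0]]
[[24,20],[42,0]]
[[18,17],[24,20],[42,0]]
[[18,17],[24,20],[42,0],[44,3],[46,0]]
[[18,17],[24,20],[42,13],[50,0]]
[[18,17],[24,20],[42,13],[50,0]]
[[18,17],[21,20],[42,13],[50,0]]
[[18,17],[21,20],[42,13],[50,0]]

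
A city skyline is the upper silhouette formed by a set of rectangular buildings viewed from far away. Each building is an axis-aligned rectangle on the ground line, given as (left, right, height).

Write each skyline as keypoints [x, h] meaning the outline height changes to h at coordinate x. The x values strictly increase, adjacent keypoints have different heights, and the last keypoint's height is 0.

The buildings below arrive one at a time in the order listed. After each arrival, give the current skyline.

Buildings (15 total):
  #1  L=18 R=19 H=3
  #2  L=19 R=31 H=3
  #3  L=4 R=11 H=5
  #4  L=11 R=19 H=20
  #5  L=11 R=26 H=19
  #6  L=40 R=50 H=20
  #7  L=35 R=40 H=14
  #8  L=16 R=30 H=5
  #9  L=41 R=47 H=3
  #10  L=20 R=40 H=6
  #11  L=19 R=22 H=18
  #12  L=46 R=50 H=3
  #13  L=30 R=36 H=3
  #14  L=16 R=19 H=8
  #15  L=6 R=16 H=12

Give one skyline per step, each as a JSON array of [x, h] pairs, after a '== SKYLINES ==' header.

== SKYLINES ==
[[18,3],[19,0]]
[[18,3],[31,0]]
[[4,5],[11,0],[18,3],[31,0]]
[[4,5],[11,20],[19,3],[31,0]]
[[4,5],[11,20],[19,19],[26,3],[31,0]]
[[4,5],[11,20],[19,19],[26,3],[31,0],[40,20],[50,0]]
[[4,5],[11,20],[19,19],[26,3],[31,0],[35,14],[40,20],[50,0]]
[[4,5],[11,20],[19,19],[26,5],[30,3],[31,0],[35,14],[40,20],[50,0]]
[[4,5],[11,20],[19,19],[26,5],[30,3],[31,0],[35,14],[40,20],[50,0]]
[[4,5],[11,20],[19,19],[26,6],[35,14],[40,20],[50,0]]
[[4,5],[11,20],[19,19],[26,6],[35,14],[40,20],[50,0]]
[[4,5],[11,20],[19,19],[26,6],[35,14],[40,20],[50,0]]
[[4,5],[11,20],[19,19],[26,6],[35,14],[40,20],[50,0]]
[[4,5],[11,20],[19,19],[26,6],[35,14],[40,20],[50,0]]
[[4,5],[6,12],[11,20],[19,19],[26,6],[35,14],[40,20],[50,0]]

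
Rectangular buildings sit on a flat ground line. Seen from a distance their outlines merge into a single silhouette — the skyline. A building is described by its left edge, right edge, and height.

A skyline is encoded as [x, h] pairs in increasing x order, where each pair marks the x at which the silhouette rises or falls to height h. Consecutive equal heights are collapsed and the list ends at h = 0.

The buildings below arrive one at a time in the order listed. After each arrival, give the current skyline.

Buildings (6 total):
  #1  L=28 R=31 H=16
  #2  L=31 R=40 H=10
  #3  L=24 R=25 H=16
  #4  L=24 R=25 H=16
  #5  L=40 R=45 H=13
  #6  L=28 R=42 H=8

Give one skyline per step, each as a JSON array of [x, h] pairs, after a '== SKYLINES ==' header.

== SKYLINES ==
[[28,16],[31,0]]
[[28,16],[31,10],[40,0]]
[[24,16],[25,0],[28,16],[31,10],[40,0]]
[[24,16],[25,0],[28,16],[31,10],[40,0]]
[[24,16],[25,0],[28,16],[31,10],[40,13],[45,0]]
[[24,16],[25,0],[28,16],[31,10],[40,13],[45,0]]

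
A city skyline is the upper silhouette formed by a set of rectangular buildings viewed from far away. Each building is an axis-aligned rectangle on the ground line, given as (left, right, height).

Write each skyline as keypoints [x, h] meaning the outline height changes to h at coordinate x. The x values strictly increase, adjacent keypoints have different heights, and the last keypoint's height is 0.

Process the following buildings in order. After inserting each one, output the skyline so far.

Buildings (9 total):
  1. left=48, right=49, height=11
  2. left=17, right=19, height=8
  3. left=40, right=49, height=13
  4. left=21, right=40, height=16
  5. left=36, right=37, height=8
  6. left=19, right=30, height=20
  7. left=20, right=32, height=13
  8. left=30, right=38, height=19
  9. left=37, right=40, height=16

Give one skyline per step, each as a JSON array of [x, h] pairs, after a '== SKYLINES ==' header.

== SKYLINES ==
[[48,11],[49,0]]
[[17,8],[19,0],[48,11],[49,0]]
[[17,8],[19,0],[40,13],[49,0]]
[[17,8],[19,0],[21,16],[40,13],[49,0]]
[[17,8],[19,0],[21,16],[40,13],[49,0]]
[[17,8],[19,20],[30,16],[40,13],[49,0]]
[[17,8],[19,20],[30,16],[40,13],[49,0]]
[[17,8],[19,20],[30,19],[38,16],[40,13],[49,0]]
[[17,8],[19,20],[30,19],[38,16],[40,13],[49,0]]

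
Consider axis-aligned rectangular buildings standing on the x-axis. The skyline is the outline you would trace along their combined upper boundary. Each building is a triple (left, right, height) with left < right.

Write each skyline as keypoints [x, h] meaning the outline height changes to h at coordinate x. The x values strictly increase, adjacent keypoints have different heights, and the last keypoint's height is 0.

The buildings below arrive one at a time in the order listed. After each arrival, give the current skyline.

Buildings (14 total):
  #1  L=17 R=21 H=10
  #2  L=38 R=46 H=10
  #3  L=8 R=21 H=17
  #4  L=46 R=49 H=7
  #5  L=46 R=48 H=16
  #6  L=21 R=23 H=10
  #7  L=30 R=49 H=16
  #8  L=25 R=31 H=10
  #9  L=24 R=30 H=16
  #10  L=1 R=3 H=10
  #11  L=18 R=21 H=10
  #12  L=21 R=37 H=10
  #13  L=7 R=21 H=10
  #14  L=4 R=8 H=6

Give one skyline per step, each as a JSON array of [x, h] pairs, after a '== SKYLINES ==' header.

== SKYLINES ==
[[17,10],[21,0]]
[[17,10],[21,0],[38,10],[46,0]]
[[8,17],[21,0],[38,10],[46,0]]
[[8,17],[21,0],[38,10],[46,7],[49,0]]
[[8,17],[21,0],[38,10],[46,16],[48,7],[49,0]]
[[8,17],[21,10],[23,0],[38,10],[46,16],[48,7],[49,0]]
[[8,17],[21,10],[23,0],[30,16],[49,0]]
[[8,17],[21,10],[23,0],[25,10],[30,16],[49,0]]
[[8,17],[21,10],[23,0],[24,16],[49,0]]
[[1,10],[3,0],[8,17],[21,10],[23,0],[24,16],[49,0]]
[[1,10],[3,0],[8,17],[21,10],[23,0],[24,16],[49,0]]
[[1,10],[3,0],[8,17],[21,10],[24,16],[49,0]]
[[1,10],[3,0],[7,10],[8,17],[21,10],[24,16],[49,0]]
[[1,10],[3,0],[4,6],[7,10],[8,17],[21,10],[24,16],[49,0]]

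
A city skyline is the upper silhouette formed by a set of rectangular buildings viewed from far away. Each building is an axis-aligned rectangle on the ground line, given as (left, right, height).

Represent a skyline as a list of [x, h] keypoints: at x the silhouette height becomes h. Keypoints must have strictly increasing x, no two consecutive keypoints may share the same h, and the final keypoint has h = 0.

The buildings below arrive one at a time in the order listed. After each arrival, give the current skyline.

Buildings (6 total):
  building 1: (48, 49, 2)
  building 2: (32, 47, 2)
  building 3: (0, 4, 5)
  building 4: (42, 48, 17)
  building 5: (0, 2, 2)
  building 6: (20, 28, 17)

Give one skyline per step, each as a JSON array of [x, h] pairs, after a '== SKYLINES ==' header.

== SKYLINES ==
[[48,2],[49,0]]
[[32,2],[47,0],[48,2],[49,0]]
[[0,5],[4,0],[32,2],[47,0],[48,2],[49,0]]
[[0,5],[4,0],[32,2],[42,17],[48,2],[49,0]]
[[0,5],[4,0],[32,2],[42,17],[48,2],[49,0]]
[[0,5],[4,0],[20,17],[28,0],[32,2],[42,17],[48,2],[49,0]]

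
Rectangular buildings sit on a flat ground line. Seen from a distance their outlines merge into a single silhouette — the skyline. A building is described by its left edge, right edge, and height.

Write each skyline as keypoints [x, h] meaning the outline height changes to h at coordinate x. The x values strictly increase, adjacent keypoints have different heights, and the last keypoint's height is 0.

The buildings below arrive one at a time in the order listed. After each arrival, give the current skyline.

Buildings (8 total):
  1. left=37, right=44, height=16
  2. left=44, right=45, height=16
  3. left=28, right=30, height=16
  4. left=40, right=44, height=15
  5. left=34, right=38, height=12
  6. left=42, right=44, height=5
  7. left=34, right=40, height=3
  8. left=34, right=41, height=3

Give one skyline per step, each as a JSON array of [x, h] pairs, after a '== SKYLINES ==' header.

== SKYLINES ==
[[37,16],[44,0]]
[[37,16],[45,0]]
[[28,16],[30,0],[37,16],[45,0]]
[[28,16],[30,0],[37,16],[45,0]]
[[28,16],[30,0],[34,12],[37,16],[45,0]]
[[28,16],[30,0],[34,12],[37,16],[45,0]]
[[28,16],[30,0],[34,12],[37,16],[45,0]]
[[28,16],[30,0],[34,12],[37,16],[45,0]]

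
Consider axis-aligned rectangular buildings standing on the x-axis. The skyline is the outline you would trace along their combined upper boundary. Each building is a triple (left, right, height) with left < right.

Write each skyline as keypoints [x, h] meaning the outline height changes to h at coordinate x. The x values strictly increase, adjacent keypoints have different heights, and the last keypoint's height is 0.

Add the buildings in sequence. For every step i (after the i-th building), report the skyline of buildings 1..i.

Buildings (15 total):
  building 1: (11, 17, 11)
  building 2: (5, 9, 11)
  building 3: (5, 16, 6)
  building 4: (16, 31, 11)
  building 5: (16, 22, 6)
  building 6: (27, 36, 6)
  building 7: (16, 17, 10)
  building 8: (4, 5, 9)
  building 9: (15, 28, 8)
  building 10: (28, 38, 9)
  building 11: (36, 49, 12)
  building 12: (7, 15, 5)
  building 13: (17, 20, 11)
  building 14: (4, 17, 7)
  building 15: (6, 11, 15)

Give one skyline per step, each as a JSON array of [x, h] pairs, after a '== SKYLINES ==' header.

== SKYLINES ==
[[11,11],[17,0]]
[[5,11],[9,0],[11,11],[17,0]]
[[5,11],[9,6],[11,11],[17,0]]
[[5,11],[9,6],[11,11],[31,0]]
[[5,11],[9,6],[11,11],[31,0]]
[[5,11],[9,6],[11,11],[31,6],[36,0]]
[[5,11],[9,6],[11,11],[31,6],[36,0]]
[[4,9],[5,11],[9,6],[11,11],[31,6],[36,0]]
[[4,9],[5,11],[9,6],[11,11],[31,6],[36,0]]
[[4,9],[5,11],[9,6],[11,11],[31,9],[38,0]]
[[4,9],[5,11],[9,6],[11,11],[31,9],[36,12],[49,0]]
[[4,9],[5,11],[9,6],[11,11],[31,9],[36,12],[49,0]]
[[4,9],[5,11],[9,6],[11,11],[31,9],[36,12],[49,0]]
[[4,9],[5,11],[9,7],[11,11],[31,9],[36,12],[49,0]]
[[4,9],[5,11],[6,15],[11,11],[31,9],[36,12],[49,0]]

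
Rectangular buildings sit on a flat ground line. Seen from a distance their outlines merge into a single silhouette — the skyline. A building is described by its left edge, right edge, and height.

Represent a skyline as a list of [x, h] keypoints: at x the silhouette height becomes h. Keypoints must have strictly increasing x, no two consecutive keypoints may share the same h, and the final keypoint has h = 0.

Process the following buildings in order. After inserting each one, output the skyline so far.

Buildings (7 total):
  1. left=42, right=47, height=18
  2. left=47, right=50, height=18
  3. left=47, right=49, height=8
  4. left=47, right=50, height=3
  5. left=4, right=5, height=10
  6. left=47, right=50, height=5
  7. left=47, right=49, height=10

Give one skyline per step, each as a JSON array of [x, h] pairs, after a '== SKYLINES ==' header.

== SKYLINES ==
[[42,18],[47,0]]
[[42,18],[50,0]]
[[42,18],[50,0]]
[[42,18],[50,0]]
[[4,10],[5,0],[42,18],[50,0]]
[[4,10],[5,0],[42,18],[50,0]]
[[4,10],[5,0],[42,18],[50,0]]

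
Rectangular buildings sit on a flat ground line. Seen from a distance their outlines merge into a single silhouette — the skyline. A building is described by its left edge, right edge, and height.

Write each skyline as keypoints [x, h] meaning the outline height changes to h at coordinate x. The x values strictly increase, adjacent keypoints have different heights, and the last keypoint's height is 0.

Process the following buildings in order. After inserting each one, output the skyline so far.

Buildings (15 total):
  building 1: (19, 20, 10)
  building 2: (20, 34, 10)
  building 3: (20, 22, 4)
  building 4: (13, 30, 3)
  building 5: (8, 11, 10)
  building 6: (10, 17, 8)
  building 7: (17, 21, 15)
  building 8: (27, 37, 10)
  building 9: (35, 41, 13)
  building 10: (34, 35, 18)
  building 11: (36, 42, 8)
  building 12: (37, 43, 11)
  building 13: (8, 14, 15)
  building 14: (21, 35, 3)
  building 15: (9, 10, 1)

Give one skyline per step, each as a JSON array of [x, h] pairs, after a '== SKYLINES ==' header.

== SKYLINES ==
[[19,10],[20,0]]
[[19,10],[34,0]]
[[19,10],[34,0]]
[[13,3],[19,10],[34,0]]
[[8,10],[11,0],[13,3],[19,10],[34,0]]
[[8,10],[11,8],[17,3],[19,10],[34,0]]
[[8,10],[11,8],[17,15],[21,10],[34,0]]
[[8,10],[11,8],[17,15],[21,10],[37,0]]
[[8,10],[11,8],[17,15],[21,10],[35,13],[41,0]]
[[8,10],[11,8],[17,15],[21,10],[34,18],[35,13],[41,0]]
[[8,10],[11,8],[17,15],[21,10],[34,18],[35,13],[41,8],[42,0]]
[[8,10],[11,8],[17,15],[21,10],[34,18],[35,13],[41,11],[43,0]]
[[8,15],[14,8],[17,15],[21,10],[34,18],[35,13],[41,11],[43,0]]
[[8,15],[14,8],[17,15],[21,10],[34,18],[35,13],[41,11],[43,0]]
[[8,15],[14,8],[17,15],[21,10],[34,18],[35,13],[41,11],[43,0]]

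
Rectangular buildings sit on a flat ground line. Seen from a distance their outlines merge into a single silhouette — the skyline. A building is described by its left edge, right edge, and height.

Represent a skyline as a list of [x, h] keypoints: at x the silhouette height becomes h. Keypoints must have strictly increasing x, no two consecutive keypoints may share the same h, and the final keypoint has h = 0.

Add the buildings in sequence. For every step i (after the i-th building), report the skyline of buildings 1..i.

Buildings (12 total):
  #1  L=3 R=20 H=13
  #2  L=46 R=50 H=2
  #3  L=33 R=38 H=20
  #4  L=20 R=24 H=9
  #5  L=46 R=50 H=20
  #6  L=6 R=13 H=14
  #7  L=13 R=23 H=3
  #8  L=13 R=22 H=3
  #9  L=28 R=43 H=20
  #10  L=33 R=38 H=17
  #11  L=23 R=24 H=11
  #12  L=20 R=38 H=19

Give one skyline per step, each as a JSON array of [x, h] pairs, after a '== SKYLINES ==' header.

== SKYLINES ==
[[3,13],[20,0]]
[[3,13],[20,0],[46,2],[50,0]]
[[3,13],[20,0],[33,20],[38,0],[46,2],[50,0]]
[[3,13],[20,9],[24,0],[33,20],[38,0],[46,2],[50,0]]
[[3,13],[20,9],[24,0],[33,20],[38,0],[46,20],[50,0]]
[[3,13],[6,14],[13,13],[20,9],[24,0],[33,20],[38,0],[46,20],[50,0]]
[[3,13],[6,14],[13,13],[20,9],[24,0],[33,20],[38,0],[46,20],[50,0]]
[[3,13],[6,14],[13,13],[20,9],[24,0],[33,20],[38,0],[46,20],[50,0]]
[[3,13],[6,14],[13,13],[20,9],[24,0],[28,20],[43,0],[46,20],[50,0]]
[[3,13],[6,14],[13,13],[20,9],[24,0],[28,20],[43,0],[46,20],[50,0]]
[[3,13],[6,14],[13,13],[20,9],[23,11],[24,0],[28,20],[43,0],[46,20],[50,0]]
[[3,13],[6,14],[13,13],[20,19],[28,20],[43,0],[46,20],[50,0]]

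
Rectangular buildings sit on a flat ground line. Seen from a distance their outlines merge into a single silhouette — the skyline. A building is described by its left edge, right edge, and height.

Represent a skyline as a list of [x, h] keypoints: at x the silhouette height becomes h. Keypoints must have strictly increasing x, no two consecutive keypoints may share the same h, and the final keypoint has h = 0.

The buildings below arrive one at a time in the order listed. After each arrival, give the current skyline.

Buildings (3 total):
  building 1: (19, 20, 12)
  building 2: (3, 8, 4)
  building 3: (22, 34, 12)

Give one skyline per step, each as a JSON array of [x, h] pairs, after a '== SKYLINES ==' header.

== SKYLINES ==
[[19,12],[20,0]]
[[3,4],[8,0],[19,12],[20,0]]
[[3,4],[8,0],[19,12],[20,0],[22,12],[34,0]]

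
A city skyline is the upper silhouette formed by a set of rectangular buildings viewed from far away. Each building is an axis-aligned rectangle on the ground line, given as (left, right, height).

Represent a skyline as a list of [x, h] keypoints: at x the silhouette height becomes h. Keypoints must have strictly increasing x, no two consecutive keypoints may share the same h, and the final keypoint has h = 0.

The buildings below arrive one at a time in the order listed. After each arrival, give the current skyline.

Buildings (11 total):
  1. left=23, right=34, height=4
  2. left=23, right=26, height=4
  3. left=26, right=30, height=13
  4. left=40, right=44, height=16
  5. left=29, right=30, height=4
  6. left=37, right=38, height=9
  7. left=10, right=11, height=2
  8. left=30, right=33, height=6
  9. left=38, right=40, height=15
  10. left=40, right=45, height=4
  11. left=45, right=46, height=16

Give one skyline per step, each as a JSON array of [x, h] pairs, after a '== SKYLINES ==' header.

== SKYLINES ==
[[23,4],[34,0]]
[[23,4],[34,0]]
[[23,4],[26,13],[30,4],[34,0]]
[[23,4],[26,13],[30,4],[34,0],[40,16],[44,0]]
[[23,4],[26,13],[30,4],[34,0],[40,16],[44,0]]
[[23,4],[26,13],[30,4],[34,0],[37,9],[38,0],[40,16],[44,0]]
[[10,2],[11,0],[23,4],[26,13],[30,4],[34,0],[37,9],[38,0],[40,16],[44,0]]
[[10,2],[11,0],[23,4],[26,13],[30,6],[33,4],[34,0],[37,9],[38,0],[40,16],[44,0]]
[[10,2],[11,0],[23,4],[26,13],[30,6],[33,4],[34,0],[37,9],[38,15],[40,16],[44,0]]
[[10,2],[11,0],[23,4],[26,13],[30,6],[33,4],[34,0],[37,9],[38,15],[40,16],[44,4],[45,0]]
[[10,2],[11,0],[23,4],[26,13],[30,6],[33,4],[34,0],[37,9],[38,15],[40,16],[44,4],[45,16],[46,0]]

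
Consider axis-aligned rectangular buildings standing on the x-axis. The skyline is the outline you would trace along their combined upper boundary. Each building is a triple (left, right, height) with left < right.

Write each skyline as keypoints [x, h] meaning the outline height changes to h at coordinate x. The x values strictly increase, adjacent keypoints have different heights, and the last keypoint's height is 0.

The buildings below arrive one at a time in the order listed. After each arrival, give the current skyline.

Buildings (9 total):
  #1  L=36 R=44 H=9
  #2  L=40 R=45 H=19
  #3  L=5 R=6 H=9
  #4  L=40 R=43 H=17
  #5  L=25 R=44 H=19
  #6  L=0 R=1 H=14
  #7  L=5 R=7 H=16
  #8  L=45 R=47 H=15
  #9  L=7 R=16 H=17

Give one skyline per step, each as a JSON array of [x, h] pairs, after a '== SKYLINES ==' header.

== SKYLINES ==
[[36,9],[44,0]]
[[36,9],[40,19],[45,0]]
[[5,9],[6,0],[36,9],[40,19],[45,0]]
[[5,9],[6,0],[36,9],[40,19],[45,0]]
[[5,9],[6,0],[25,19],[45,0]]
[[0,14],[1,0],[5,9],[6,0],[25,19],[45,0]]
[[0,14],[1,0],[5,16],[7,0],[25,19],[45,0]]
[[0,14],[1,0],[5,16],[7,0],[25,19],[45,15],[47,0]]
[[0,14],[1,0],[5,16],[7,17],[16,0],[25,19],[45,15],[47,0]]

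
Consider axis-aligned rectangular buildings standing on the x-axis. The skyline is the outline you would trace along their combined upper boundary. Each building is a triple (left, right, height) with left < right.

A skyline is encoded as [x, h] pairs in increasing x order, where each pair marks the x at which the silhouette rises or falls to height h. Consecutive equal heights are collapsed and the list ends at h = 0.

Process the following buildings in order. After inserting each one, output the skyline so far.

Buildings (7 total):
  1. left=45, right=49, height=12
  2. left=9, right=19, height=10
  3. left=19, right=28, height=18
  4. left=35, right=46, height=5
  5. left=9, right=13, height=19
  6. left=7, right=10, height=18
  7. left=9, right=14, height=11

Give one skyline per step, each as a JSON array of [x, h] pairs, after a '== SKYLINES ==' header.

== SKYLINES ==
[[45,12],[49,0]]
[[9,10],[19,0],[45,12],[49,0]]
[[9,10],[19,18],[28,0],[45,12],[49,0]]
[[9,10],[19,18],[28,0],[35,5],[45,12],[49,0]]
[[9,19],[13,10],[19,18],[28,0],[35,5],[45,12],[49,0]]
[[7,18],[9,19],[13,10],[19,18],[28,0],[35,5],[45,12],[49,0]]
[[7,18],[9,19],[13,11],[14,10],[19,18],[28,0],[35,5],[45,12],[49,0]]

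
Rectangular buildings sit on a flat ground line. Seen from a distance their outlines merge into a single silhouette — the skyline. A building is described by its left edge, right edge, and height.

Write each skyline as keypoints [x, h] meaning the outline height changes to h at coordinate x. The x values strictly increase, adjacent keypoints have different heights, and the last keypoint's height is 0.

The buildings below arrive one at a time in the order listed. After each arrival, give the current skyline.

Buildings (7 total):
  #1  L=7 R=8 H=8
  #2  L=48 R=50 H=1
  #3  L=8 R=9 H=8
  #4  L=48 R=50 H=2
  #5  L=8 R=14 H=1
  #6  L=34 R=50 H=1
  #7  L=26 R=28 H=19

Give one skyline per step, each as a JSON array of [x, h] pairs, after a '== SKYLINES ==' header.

== SKYLINES ==
[[7,8],[8,0]]
[[7,8],[8,0],[48,1],[50,0]]
[[7,8],[9,0],[48,1],[50,0]]
[[7,8],[9,0],[48,2],[50,0]]
[[7,8],[9,1],[14,0],[48,2],[50,0]]
[[7,8],[9,1],[14,0],[34,1],[48,2],[50,0]]
[[7,8],[9,1],[14,0],[26,19],[28,0],[34,1],[48,2],[50,0]]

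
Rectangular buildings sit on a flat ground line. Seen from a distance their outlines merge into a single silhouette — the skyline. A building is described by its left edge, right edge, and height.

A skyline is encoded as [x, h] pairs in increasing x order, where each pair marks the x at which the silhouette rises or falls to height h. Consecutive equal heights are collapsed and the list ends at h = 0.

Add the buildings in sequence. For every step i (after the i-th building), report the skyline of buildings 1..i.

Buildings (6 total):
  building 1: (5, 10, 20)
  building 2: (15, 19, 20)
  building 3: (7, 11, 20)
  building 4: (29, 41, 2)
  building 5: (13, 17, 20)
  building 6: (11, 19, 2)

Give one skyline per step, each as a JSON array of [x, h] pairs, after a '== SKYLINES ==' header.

== SKYLINES ==
[[5,20],[10,0]]
[[5,20],[10,0],[15,20],[19,0]]
[[5,20],[11,0],[15,20],[19,0]]
[[5,20],[11,0],[15,20],[19,0],[29,2],[41,0]]
[[5,20],[11,0],[13,20],[19,0],[29,2],[41,0]]
[[5,20],[11,2],[13,20],[19,0],[29,2],[41,0]]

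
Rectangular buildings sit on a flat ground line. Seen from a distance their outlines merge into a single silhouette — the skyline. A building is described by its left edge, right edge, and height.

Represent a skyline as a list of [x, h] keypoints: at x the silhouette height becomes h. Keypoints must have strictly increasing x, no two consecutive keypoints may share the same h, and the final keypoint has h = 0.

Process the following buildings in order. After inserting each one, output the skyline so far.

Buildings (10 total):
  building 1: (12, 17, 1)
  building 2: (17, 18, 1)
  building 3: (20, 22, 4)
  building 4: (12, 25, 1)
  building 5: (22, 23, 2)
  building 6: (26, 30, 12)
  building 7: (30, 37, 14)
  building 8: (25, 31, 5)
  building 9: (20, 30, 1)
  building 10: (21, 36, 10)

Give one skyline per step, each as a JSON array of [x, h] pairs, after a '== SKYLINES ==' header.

== SKYLINES ==
[[12,1],[17,0]]
[[12,1],[18,0]]
[[12,1],[18,0],[20,4],[22,0]]
[[12,1],[20,4],[22,1],[25,0]]
[[12,1],[20,4],[22,2],[23,1],[25,0]]
[[12,1],[20,4],[22,2],[23,1],[25,0],[26,12],[30,0]]
[[12,1],[20,4],[22,2],[23,1],[25,0],[26,12],[30,14],[37,0]]
[[12,1],[20,4],[22,2],[23,1],[25,5],[26,12],[30,14],[37,0]]
[[12,1],[20,4],[22,2],[23,1],[25,5],[26,12],[30,14],[37,0]]
[[12,1],[20,4],[21,10],[26,12],[30,14],[37,0]]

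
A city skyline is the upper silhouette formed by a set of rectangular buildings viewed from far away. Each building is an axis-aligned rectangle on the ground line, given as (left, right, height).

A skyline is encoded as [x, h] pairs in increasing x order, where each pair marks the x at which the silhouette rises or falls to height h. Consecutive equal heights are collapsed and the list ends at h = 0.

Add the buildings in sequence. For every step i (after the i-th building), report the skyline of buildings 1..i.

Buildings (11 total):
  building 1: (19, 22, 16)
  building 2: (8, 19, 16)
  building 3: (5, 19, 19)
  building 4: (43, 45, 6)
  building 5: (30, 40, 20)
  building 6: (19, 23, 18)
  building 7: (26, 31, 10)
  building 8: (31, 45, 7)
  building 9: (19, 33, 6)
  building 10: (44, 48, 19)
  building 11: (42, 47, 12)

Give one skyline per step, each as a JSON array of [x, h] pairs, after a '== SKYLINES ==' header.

== SKYLINES ==
[[19,16],[22,0]]
[[8,16],[22,0]]
[[5,19],[19,16],[22,0]]
[[5,19],[19,16],[22,0],[43,6],[45,0]]
[[5,19],[19,16],[22,0],[30,20],[40,0],[43,6],[45,0]]
[[5,19],[19,18],[23,0],[30,20],[40,0],[43,6],[45,0]]
[[5,19],[19,18],[23,0],[26,10],[30,20],[40,0],[43,6],[45,0]]
[[5,19],[19,18],[23,0],[26,10],[30,20],[40,7],[45,0]]
[[5,19],[19,18],[23,6],[26,10],[30,20],[40,7],[45,0]]
[[5,19],[19,18],[23,6],[26,10],[30,20],[40,7],[44,19],[48,0]]
[[5,19],[19,18],[23,6],[26,10],[30,20],[40,7],[42,12],[44,19],[48,0]]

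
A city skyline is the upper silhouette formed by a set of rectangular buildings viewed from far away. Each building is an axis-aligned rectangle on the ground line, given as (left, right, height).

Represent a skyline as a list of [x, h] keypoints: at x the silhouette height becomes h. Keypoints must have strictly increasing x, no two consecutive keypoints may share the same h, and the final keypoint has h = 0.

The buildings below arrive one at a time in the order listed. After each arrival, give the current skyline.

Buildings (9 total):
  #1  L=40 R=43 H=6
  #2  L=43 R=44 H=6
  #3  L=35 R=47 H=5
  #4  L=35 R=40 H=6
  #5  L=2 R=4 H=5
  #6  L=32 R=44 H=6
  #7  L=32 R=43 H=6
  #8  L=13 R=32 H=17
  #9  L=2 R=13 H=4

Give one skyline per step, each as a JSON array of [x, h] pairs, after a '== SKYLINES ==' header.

== SKYLINES ==
[[40,6],[43,0]]
[[40,6],[44,0]]
[[35,5],[40,6],[44,5],[47,0]]
[[35,6],[44,5],[47,0]]
[[2,5],[4,0],[35,6],[44,5],[47,0]]
[[2,5],[4,0],[32,6],[44,5],[47,0]]
[[2,5],[4,0],[32,6],[44,5],[47,0]]
[[2,5],[4,0],[13,17],[32,6],[44,5],[47,0]]
[[2,5],[4,4],[13,17],[32,6],[44,5],[47,0]]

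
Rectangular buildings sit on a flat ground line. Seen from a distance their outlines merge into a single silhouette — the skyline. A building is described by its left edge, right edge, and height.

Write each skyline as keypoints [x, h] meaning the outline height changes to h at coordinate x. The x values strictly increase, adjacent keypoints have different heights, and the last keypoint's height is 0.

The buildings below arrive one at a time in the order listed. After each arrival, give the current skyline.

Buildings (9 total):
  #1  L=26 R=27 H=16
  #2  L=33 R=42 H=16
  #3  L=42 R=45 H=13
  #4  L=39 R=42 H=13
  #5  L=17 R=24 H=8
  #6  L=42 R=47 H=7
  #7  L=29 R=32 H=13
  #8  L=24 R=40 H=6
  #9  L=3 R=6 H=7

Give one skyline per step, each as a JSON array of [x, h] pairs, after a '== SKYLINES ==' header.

== SKYLINES ==
[[26,16],[27,0]]
[[26,16],[27,0],[33,16],[42,0]]
[[26,16],[27,0],[33,16],[42,13],[45,0]]
[[26,16],[27,0],[33,16],[42,13],[45,0]]
[[17,8],[24,0],[26,16],[27,0],[33,16],[42,13],[45,0]]
[[17,8],[24,0],[26,16],[27,0],[33,16],[42,13],[45,7],[47,0]]
[[17,8],[24,0],[26,16],[27,0],[29,13],[32,0],[33,16],[42,13],[45,7],[47,0]]
[[17,8],[24,6],[26,16],[27,6],[29,13],[32,6],[33,16],[42,13],[45,7],[47,0]]
[[3,7],[6,0],[17,8],[24,6],[26,16],[27,6],[29,13],[32,6],[33,16],[42,13],[45,7],[47,0]]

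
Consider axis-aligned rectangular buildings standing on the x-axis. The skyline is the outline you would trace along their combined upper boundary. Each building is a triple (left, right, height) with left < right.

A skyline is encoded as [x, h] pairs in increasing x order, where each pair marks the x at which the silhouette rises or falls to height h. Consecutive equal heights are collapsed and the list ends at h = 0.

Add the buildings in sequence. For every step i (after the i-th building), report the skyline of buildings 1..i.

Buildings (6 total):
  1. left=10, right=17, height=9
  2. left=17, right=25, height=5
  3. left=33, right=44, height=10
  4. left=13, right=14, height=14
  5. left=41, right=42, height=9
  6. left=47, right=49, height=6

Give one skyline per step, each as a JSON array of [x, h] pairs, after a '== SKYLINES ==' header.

== SKYLINES ==
[[10,9],[17,0]]
[[10,9],[17,5],[25,0]]
[[10,9],[17,5],[25,0],[33,10],[44,0]]
[[10,9],[13,14],[14,9],[17,5],[25,0],[33,10],[44,0]]
[[10,9],[13,14],[14,9],[17,5],[25,0],[33,10],[44,0]]
[[10,9],[13,14],[14,9],[17,5],[25,0],[33,10],[44,0],[47,6],[49,0]]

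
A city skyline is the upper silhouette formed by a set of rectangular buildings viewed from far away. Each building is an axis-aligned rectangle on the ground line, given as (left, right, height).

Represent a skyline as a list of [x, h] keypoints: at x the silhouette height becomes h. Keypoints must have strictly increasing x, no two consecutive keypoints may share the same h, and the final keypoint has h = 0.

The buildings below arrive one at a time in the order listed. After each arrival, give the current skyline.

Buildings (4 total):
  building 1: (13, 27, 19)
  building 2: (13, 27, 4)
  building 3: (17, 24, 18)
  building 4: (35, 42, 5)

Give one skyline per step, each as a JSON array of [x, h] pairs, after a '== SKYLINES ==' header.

== SKYLINES ==
[[13,19],[27,0]]
[[13,19],[27,0]]
[[13,19],[27,0]]
[[13,19],[27,0],[35,5],[42,0]]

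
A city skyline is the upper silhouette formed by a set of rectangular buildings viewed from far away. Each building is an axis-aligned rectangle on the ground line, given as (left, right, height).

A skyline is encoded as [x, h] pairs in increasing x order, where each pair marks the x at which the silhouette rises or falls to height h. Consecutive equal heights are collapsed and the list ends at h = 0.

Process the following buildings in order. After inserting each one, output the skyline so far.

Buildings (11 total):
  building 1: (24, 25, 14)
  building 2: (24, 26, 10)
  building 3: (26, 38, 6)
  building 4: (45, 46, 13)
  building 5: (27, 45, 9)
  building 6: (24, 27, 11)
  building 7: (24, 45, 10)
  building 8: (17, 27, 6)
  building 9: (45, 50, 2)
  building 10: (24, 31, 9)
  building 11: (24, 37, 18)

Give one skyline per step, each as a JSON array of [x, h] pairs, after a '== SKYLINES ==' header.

== SKYLINES ==
[[24,14],[25,0]]
[[24,14],[25,10],[26,0]]
[[24,14],[25,10],[26,6],[38,0]]
[[24,14],[25,10],[26,6],[38,0],[45,13],[46,0]]
[[24,14],[25,10],[26,6],[27,9],[45,13],[46,0]]
[[24,14],[25,11],[27,9],[45,13],[46,0]]
[[24,14],[25,11],[27,10],[45,13],[46,0]]
[[17,6],[24,14],[25,11],[27,10],[45,13],[46,0]]
[[17,6],[24,14],[25,11],[27,10],[45,13],[46,2],[50,0]]
[[17,6],[24,14],[25,11],[27,10],[45,13],[46,2],[50,0]]
[[17,6],[24,18],[37,10],[45,13],[46,2],[50,0]]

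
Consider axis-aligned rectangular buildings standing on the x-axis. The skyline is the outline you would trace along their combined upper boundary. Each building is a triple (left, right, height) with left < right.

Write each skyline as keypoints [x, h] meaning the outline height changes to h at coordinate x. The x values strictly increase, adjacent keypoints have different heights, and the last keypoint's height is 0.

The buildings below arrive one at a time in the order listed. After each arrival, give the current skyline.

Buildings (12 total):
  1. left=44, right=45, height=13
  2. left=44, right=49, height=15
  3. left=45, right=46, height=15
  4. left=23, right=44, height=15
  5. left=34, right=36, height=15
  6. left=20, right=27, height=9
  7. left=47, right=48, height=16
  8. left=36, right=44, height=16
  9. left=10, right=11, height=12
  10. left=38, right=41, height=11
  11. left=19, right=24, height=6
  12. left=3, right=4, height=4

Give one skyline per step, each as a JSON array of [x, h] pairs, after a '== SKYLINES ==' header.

== SKYLINES ==
[[44,13],[45,0]]
[[44,15],[49,0]]
[[44,15],[49,0]]
[[23,15],[49,0]]
[[23,15],[49,0]]
[[20,9],[23,15],[49,0]]
[[20,9],[23,15],[47,16],[48,15],[49,0]]
[[20,9],[23,15],[36,16],[44,15],[47,16],[48,15],[49,0]]
[[10,12],[11,0],[20,9],[23,15],[36,16],[44,15],[47,16],[48,15],[49,0]]
[[10,12],[11,0],[20,9],[23,15],[36,16],[44,15],[47,16],[48,15],[49,0]]
[[10,12],[11,0],[19,6],[20,9],[23,15],[36,16],[44,15],[47,16],[48,15],[49,0]]
[[3,4],[4,0],[10,12],[11,0],[19,6],[20,9],[23,15],[36,16],[44,15],[47,16],[48,15],[49,0]]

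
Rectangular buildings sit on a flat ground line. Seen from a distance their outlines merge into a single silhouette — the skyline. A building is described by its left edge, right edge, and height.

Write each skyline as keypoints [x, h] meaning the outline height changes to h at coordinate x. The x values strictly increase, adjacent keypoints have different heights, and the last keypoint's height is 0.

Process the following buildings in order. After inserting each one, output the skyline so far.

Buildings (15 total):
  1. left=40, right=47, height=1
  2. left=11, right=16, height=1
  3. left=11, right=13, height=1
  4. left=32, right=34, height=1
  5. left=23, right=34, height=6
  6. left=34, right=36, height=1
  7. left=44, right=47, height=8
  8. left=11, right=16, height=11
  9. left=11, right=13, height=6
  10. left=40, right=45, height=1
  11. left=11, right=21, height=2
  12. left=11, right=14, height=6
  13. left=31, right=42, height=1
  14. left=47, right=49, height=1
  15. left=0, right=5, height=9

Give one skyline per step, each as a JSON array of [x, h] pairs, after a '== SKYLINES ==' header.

== SKYLINES ==
[[40,1],[47,0]]
[[11,1],[16,0],[40,1],[47,0]]
[[11,1],[16,0],[40,1],[47,0]]
[[11,1],[16,0],[32,1],[34,0],[40,1],[47,0]]
[[11,1],[16,0],[23,6],[34,0],[40,1],[47,0]]
[[11,1],[16,0],[23,6],[34,1],[36,0],[40,1],[47,0]]
[[11,1],[16,0],[23,6],[34,1],[36,0],[40,1],[44,8],[47,0]]
[[11,11],[16,0],[23,6],[34,1],[36,0],[40,1],[44,8],[47,0]]
[[11,11],[16,0],[23,6],[34,1],[36,0],[40,1],[44,8],[47,0]]
[[11,11],[16,0],[23,6],[34,1],[36,0],[40,1],[44,8],[47,0]]
[[11,11],[16,2],[21,0],[23,6],[34,1],[36,0],[40,1],[44,8],[47,0]]
[[11,11],[16,2],[21,0],[23,6],[34,1],[36,0],[40,1],[44,8],[47,0]]
[[11,11],[16,2],[21,0],[23,6],[34,1],[44,8],[47,0]]
[[11,11],[16,2],[21,0],[23,6],[34,1],[44,8],[47,1],[49,0]]
[[0,9],[5,0],[11,11],[16,2],[21,0],[23,6],[34,1],[44,8],[47,1],[49,0]]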